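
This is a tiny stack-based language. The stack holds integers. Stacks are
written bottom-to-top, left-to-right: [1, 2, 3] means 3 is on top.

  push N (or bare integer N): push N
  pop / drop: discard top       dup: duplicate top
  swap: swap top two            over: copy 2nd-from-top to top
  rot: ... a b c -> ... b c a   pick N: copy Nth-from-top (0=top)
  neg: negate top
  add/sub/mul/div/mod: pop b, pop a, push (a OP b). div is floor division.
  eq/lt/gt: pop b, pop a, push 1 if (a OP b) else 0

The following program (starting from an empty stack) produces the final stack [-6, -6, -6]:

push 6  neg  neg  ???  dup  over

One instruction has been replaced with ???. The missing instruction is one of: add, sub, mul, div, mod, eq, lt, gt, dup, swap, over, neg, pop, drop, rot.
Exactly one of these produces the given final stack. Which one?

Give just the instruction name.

Answer: neg

Derivation:
Stack before ???: [6]
Stack after ???:  [-6]
The instruction that transforms [6] -> [-6] is: neg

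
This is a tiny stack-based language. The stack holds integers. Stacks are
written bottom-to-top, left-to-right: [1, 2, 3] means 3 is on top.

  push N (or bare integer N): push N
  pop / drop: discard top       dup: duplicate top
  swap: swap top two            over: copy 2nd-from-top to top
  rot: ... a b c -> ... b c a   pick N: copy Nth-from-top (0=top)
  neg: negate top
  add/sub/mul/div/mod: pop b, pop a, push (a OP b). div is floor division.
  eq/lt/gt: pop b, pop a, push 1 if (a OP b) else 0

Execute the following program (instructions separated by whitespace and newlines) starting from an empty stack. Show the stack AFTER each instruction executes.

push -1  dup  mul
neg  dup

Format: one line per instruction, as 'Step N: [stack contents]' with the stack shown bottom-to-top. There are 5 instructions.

Step 1: [-1]
Step 2: [-1, -1]
Step 3: [1]
Step 4: [-1]
Step 5: [-1, -1]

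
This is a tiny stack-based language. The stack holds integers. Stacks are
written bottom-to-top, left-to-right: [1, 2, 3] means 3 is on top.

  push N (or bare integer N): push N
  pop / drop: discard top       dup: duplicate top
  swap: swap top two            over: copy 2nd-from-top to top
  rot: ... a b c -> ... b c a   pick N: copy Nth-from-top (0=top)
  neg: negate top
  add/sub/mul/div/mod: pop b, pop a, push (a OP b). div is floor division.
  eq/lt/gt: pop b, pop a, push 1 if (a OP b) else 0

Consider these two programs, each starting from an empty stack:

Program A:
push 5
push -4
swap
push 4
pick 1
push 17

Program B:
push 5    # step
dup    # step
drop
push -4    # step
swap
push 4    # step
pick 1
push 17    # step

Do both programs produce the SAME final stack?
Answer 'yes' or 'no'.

Answer: yes

Derivation:
Program A trace:
  After 'push 5': [5]
  After 'push -4': [5, -4]
  After 'swap': [-4, 5]
  After 'push 4': [-4, 5, 4]
  After 'pick 1': [-4, 5, 4, 5]
  After 'push 17': [-4, 5, 4, 5, 17]
Program A final stack: [-4, 5, 4, 5, 17]

Program B trace:
  After 'push 5': [5]
  After 'dup': [5, 5]
  After 'drop': [5]
  After 'push -4': [5, -4]
  After 'swap': [-4, 5]
  After 'push 4': [-4, 5, 4]
  After 'pick 1': [-4, 5, 4, 5]
  After 'push 17': [-4, 5, 4, 5, 17]
Program B final stack: [-4, 5, 4, 5, 17]
Same: yes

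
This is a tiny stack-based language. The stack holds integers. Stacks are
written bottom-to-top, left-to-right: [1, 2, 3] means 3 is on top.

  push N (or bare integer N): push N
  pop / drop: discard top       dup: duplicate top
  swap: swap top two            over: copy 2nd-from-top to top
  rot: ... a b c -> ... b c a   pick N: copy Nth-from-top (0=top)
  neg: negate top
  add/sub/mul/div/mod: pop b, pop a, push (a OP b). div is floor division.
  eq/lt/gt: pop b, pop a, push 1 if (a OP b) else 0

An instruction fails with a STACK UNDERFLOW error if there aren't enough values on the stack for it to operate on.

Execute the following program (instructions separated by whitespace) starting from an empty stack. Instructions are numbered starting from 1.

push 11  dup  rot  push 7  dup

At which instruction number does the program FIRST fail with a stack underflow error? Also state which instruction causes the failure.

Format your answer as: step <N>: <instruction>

Step 1 ('push 11'): stack = [11], depth = 1
Step 2 ('dup'): stack = [11, 11], depth = 2
Step 3 ('rot'): needs 3 value(s) but depth is 2 — STACK UNDERFLOW

Answer: step 3: rot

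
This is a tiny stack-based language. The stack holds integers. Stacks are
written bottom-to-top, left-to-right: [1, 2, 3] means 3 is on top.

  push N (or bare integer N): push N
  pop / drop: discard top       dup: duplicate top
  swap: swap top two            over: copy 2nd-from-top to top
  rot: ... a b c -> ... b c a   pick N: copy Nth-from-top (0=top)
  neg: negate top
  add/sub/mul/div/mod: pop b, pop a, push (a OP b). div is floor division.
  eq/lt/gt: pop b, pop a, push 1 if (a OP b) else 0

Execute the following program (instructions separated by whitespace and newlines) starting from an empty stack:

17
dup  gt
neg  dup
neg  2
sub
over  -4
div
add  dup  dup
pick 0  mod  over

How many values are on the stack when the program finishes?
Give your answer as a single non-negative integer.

After 'push 17': stack = [17] (depth 1)
After 'dup': stack = [17, 17] (depth 2)
After 'gt': stack = [0] (depth 1)
After 'neg': stack = [0] (depth 1)
After 'dup': stack = [0, 0] (depth 2)
After 'neg': stack = [0, 0] (depth 2)
After 'push 2': stack = [0, 0, 2] (depth 3)
After 'sub': stack = [0, -2] (depth 2)
After 'over': stack = [0, -2, 0] (depth 3)
After 'push -4': stack = [0, -2, 0, -4] (depth 4)
After 'div': stack = [0, -2, 0] (depth 3)
After 'add': stack = [0, -2] (depth 2)
After 'dup': stack = [0, -2, -2] (depth 3)
After 'dup': stack = [0, -2, -2, -2] (depth 4)
After 'pick 0': stack = [0, -2, -2, -2, -2] (depth 5)
After 'mod': stack = [0, -2, -2, 0] (depth 4)
After 'over': stack = [0, -2, -2, 0, -2] (depth 5)

Answer: 5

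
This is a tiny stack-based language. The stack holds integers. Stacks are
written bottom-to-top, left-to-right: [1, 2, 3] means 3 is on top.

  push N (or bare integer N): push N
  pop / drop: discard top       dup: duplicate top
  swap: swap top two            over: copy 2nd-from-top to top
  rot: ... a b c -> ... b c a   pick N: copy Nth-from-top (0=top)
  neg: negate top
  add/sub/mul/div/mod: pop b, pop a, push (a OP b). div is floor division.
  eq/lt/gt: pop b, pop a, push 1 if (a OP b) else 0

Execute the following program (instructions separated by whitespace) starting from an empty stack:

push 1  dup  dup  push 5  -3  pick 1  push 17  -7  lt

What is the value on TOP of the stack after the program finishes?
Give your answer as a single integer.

Answer: 0

Derivation:
After 'push 1': [1]
After 'dup': [1, 1]
After 'dup': [1, 1, 1]
After 'push 5': [1, 1, 1, 5]
After 'push -3': [1, 1, 1, 5, -3]
After 'pick 1': [1, 1, 1, 5, -3, 5]
After 'push 17': [1, 1, 1, 5, -3, 5, 17]
After 'push -7': [1, 1, 1, 5, -3, 5, 17, -7]
After 'lt': [1, 1, 1, 5, -3, 5, 0]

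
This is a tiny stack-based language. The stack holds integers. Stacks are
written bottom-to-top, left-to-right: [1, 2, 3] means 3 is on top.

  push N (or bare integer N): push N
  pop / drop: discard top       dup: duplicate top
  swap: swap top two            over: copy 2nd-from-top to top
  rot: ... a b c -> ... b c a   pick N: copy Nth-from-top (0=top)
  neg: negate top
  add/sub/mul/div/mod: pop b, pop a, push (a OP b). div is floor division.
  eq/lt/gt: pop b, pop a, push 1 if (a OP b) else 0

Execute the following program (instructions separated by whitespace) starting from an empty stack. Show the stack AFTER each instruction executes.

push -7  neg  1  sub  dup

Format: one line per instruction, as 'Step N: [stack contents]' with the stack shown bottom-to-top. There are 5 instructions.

Step 1: [-7]
Step 2: [7]
Step 3: [7, 1]
Step 4: [6]
Step 5: [6, 6]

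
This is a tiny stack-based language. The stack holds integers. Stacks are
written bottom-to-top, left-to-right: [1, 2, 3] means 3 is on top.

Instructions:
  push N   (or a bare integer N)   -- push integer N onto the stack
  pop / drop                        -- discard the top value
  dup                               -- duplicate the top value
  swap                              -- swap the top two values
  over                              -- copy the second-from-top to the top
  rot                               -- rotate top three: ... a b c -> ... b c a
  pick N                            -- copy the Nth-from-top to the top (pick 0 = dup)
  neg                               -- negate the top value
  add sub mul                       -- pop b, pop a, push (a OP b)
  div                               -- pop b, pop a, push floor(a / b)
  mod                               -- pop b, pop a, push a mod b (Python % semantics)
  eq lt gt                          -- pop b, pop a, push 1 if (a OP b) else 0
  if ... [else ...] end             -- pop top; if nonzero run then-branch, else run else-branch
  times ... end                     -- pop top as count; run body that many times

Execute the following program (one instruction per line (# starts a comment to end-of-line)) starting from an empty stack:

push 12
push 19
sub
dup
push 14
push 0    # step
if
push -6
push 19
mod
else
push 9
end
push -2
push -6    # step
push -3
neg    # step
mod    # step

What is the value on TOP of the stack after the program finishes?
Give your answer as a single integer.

After 'push 12': [12]
After 'push 19': [12, 19]
After 'sub': [-7]
After 'dup': [-7, -7]
After 'push 14': [-7, -7, 14]
After 'push 0': [-7, -7, 14, 0]
After 'if': [-7, -7, 14]
After 'push 9': [-7, -7, 14, 9]
After 'push -2': [-7, -7, 14, 9, -2]
After 'push -6': [-7, -7, 14, 9, -2, -6]
After 'push -3': [-7, -7, 14, 9, -2, -6, -3]
After 'neg': [-7, -7, 14, 9, -2, -6, 3]
After 'mod': [-7, -7, 14, 9, -2, 0]

Answer: 0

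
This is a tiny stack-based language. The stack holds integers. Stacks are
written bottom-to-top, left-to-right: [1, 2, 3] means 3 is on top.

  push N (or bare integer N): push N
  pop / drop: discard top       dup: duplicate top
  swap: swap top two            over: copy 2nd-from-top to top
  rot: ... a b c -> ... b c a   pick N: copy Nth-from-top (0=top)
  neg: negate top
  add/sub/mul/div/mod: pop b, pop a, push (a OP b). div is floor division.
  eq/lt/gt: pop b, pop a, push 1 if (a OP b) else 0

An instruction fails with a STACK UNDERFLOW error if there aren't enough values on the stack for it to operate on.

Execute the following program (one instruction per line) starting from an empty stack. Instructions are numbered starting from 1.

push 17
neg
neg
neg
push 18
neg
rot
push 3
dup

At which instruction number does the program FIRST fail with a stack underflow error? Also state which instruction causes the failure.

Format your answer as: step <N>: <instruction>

Answer: step 7: rot

Derivation:
Step 1 ('push 17'): stack = [17], depth = 1
Step 2 ('neg'): stack = [-17], depth = 1
Step 3 ('neg'): stack = [17], depth = 1
Step 4 ('neg'): stack = [-17], depth = 1
Step 5 ('push 18'): stack = [-17, 18], depth = 2
Step 6 ('neg'): stack = [-17, -18], depth = 2
Step 7 ('rot'): needs 3 value(s) but depth is 2 — STACK UNDERFLOW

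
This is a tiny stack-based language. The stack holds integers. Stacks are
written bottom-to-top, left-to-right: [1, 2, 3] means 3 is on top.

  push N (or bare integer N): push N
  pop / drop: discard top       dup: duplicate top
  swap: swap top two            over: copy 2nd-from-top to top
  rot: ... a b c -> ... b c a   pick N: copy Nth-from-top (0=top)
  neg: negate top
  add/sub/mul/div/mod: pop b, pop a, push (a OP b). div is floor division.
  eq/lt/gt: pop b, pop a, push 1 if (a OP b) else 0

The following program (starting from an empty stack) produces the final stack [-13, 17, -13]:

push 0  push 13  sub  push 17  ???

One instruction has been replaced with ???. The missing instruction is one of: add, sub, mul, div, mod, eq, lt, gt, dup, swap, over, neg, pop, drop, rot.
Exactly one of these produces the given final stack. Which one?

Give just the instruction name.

Stack before ???: [-13, 17]
Stack after ???:  [-13, 17, -13]
The instruction that transforms [-13, 17] -> [-13, 17, -13] is: over

Answer: over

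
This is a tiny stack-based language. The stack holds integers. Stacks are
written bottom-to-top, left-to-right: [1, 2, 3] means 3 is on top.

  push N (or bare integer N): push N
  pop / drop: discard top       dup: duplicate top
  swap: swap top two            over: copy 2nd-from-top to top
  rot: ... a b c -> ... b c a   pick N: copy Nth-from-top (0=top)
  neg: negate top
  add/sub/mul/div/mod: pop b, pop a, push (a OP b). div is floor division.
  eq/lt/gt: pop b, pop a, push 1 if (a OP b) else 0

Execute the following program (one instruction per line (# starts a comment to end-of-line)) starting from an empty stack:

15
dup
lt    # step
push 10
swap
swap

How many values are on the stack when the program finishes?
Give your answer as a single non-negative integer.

Answer: 2

Derivation:
After 'push 15': stack = [15] (depth 1)
After 'dup': stack = [15, 15] (depth 2)
After 'lt': stack = [0] (depth 1)
After 'push 10': stack = [0, 10] (depth 2)
After 'swap': stack = [10, 0] (depth 2)
After 'swap': stack = [0, 10] (depth 2)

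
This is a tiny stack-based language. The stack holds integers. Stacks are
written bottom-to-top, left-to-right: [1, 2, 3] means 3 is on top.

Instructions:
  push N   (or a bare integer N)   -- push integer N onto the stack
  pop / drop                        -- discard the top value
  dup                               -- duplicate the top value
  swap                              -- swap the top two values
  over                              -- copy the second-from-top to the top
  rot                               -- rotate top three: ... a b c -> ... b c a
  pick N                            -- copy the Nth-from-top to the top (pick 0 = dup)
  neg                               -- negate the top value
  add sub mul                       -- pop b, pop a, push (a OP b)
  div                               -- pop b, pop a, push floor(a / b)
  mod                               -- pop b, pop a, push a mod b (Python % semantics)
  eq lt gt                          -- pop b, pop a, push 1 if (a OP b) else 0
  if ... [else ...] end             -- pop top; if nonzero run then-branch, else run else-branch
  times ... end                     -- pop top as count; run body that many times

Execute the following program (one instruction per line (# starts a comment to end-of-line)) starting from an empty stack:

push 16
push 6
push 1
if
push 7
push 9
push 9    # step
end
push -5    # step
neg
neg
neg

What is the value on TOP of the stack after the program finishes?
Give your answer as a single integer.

Answer: 5

Derivation:
After 'push 16': [16]
After 'push 6': [16, 6]
After 'push 1': [16, 6, 1]
After 'if': [16, 6]
After 'push 7': [16, 6, 7]
After 'push 9': [16, 6, 7, 9]
After 'push 9': [16, 6, 7, 9, 9]
After 'push -5': [16, 6, 7, 9, 9, -5]
After 'neg': [16, 6, 7, 9, 9, 5]
After 'neg': [16, 6, 7, 9, 9, -5]
After 'neg': [16, 6, 7, 9, 9, 5]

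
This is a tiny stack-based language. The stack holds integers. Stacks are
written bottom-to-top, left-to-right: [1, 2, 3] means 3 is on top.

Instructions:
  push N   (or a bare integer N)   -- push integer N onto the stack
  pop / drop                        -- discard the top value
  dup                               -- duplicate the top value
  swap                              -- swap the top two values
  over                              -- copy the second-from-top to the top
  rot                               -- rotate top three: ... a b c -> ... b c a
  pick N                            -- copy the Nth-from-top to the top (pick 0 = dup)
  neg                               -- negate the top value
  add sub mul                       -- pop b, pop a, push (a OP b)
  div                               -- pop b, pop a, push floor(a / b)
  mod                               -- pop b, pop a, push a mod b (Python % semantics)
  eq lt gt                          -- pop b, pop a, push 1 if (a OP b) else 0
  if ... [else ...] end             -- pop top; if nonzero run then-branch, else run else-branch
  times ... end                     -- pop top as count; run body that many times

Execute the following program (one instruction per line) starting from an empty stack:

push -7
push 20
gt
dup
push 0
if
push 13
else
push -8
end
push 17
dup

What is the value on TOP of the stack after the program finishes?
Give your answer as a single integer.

After 'push -7': [-7]
After 'push 20': [-7, 20]
After 'gt': [0]
After 'dup': [0, 0]
After 'push 0': [0, 0, 0]
After 'if': [0, 0]
After 'push -8': [0, 0, -8]
After 'push 17': [0, 0, -8, 17]
After 'dup': [0, 0, -8, 17, 17]

Answer: 17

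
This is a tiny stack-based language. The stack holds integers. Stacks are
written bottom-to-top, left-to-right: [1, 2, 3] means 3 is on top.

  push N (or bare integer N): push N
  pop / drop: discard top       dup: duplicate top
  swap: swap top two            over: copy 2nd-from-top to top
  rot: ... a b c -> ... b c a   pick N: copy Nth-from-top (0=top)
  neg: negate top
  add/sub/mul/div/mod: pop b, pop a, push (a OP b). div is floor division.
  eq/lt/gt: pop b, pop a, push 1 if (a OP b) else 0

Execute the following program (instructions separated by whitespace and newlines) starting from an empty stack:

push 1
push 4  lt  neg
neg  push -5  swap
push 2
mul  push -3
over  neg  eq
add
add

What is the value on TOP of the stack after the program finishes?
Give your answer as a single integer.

Answer: -3

Derivation:
After 'push 1': [1]
After 'push 4': [1, 4]
After 'lt': [1]
After 'neg': [-1]
After 'neg': [1]
After 'push -5': [1, -5]
After 'swap': [-5, 1]
After 'push 2': [-5, 1, 2]
After 'mul': [-5, 2]
After 'push -3': [-5, 2, -3]
After 'over': [-5, 2, -3, 2]
After 'neg': [-5, 2, -3, -2]
After 'eq': [-5, 2, 0]
After 'add': [-5, 2]
After 'add': [-3]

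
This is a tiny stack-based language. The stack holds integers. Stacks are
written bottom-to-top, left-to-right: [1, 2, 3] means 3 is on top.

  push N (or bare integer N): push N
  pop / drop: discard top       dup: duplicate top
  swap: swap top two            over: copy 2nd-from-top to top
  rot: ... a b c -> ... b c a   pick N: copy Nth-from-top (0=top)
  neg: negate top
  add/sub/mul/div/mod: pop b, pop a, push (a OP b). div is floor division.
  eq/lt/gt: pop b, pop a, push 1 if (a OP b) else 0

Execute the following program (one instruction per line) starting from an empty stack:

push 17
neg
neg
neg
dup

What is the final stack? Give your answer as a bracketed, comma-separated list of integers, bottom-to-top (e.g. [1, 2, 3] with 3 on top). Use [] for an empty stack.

Answer: [-17, -17]

Derivation:
After 'push 17': [17]
After 'neg': [-17]
After 'neg': [17]
After 'neg': [-17]
After 'dup': [-17, -17]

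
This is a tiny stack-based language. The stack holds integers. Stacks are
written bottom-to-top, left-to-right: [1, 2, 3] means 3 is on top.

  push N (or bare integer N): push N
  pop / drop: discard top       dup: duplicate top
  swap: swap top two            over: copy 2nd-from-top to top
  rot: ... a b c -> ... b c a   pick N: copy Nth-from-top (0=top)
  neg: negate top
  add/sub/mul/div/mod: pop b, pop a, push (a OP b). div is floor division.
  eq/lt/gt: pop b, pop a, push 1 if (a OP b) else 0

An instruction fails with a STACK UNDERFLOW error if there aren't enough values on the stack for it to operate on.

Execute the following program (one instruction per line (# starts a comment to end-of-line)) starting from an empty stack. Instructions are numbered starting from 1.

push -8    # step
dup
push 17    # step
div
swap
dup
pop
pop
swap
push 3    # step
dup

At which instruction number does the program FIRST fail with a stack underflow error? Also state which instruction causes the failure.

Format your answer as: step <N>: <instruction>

Answer: step 9: swap

Derivation:
Step 1 ('push -8'): stack = [-8], depth = 1
Step 2 ('dup'): stack = [-8, -8], depth = 2
Step 3 ('push 17'): stack = [-8, -8, 17], depth = 3
Step 4 ('div'): stack = [-8, -1], depth = 2
Step 5 ('swap'): stack = [-1, -8], depth = 2
Step 6 ('dup'): stack = [-1, -8, -8], depth = 3
Step 7 ('pop'): stack = [-1, -8], depth = 2
Step 8 ('pop'): stack = [-1], depth = 1
Step 9 ('swap'): needs 2 value(s) but depth is 1 — STACK UNDERFLOW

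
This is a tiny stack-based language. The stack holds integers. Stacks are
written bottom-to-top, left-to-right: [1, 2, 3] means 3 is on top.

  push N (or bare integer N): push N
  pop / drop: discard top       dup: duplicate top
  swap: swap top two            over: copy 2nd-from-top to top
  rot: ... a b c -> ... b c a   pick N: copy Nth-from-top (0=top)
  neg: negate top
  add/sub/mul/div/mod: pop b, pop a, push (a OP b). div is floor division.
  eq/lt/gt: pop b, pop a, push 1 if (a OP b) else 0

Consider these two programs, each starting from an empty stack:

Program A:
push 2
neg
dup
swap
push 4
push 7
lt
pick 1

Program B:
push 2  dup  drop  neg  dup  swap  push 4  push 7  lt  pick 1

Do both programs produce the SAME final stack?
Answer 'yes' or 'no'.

Program A trace:
  After 'push 2': [2]
  After 'neg': [-2]
  After 'dup': [-2, -2]
  After 'swap': [-2, -2]
  After 'push 4': [-2, -2, 4]
  After 'push 7': [-2, -2, 4, 7]
  After 'lt': [-2, -2, 1]
  After 'pick 1': [-2, -2, 1, -2]
Program A final stack: [-2, -2, 1, -2]

Program B trace:
  After 'push 2': [2]
  After 'dup': [2, 2]
  After 'drop': [2]
  After 'neg': [-2]
  After 'dup': [-2, -2]
  After 'swap': [-2, -2]
  After 'push 4': [-2, -2, 4]
  After 'push 7': [-2, -2, 4, 7]
  After 'lt': [-2, -2, 1]
  After 'pick 1': [-2, -2, 1, -2]
Program B final stack: [-2, -2, 1, -2]
Same: yes

Answer: yes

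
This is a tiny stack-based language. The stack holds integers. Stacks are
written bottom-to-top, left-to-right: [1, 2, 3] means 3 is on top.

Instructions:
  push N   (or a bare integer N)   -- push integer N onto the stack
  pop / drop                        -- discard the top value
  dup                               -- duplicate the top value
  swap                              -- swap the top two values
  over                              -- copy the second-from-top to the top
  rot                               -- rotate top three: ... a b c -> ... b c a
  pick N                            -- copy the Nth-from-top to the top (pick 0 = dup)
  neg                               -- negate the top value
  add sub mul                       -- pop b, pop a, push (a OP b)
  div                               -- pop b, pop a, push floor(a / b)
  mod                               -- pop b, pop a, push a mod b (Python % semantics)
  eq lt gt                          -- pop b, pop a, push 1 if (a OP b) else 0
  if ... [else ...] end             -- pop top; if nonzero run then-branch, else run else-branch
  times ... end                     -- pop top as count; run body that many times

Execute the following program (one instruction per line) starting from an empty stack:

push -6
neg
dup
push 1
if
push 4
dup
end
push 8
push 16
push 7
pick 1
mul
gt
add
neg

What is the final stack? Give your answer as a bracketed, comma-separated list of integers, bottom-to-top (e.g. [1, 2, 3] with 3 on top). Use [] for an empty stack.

Answer: [6, 6, 4, 4, -8]

Derivation:
After 'push -6': [-6]
After 'neg': [6]
After 'dup': [6, 6]
After 'push 1': [6, 6, 1]
After 'if': [6, 6]
After 'push 4': [6, 6, 4]
After 'dup': [6, 6, 4, 4]
After 'push 8': [6, 6, 4, 4, 8]
After 'push 16': [6, 6, 4, 4, 8, 16]
After 'push 7': [6, 6, 4, 4, 8, 16, 7]
After 'pick 1': [6, 6, 4, 4, 8, 16, 7, 16]
After 'mul': [6, 6, 4, 4, 8, 16, 112]
After 'gt': [6, 6, 4, 4, 8, 0]
After 'add': [6, 6, 4, 4, 8]
After 'neg': [6, 6, 4, 4, -8]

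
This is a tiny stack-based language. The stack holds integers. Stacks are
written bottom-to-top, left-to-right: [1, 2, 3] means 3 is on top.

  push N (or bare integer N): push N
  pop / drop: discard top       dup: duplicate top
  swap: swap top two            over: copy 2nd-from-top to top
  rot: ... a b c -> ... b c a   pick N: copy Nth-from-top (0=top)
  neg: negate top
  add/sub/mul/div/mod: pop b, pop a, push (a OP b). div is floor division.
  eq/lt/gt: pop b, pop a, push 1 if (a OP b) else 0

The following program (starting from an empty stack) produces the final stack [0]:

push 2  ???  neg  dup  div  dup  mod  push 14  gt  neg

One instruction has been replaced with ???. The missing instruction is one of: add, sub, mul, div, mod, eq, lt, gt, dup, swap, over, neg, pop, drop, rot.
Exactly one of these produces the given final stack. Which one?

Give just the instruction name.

Answer: neg

Derivation:
Stack before ???: [2]
Stack after ???:  [-2]
The instruction that transforms [2] -> [-2] is: neg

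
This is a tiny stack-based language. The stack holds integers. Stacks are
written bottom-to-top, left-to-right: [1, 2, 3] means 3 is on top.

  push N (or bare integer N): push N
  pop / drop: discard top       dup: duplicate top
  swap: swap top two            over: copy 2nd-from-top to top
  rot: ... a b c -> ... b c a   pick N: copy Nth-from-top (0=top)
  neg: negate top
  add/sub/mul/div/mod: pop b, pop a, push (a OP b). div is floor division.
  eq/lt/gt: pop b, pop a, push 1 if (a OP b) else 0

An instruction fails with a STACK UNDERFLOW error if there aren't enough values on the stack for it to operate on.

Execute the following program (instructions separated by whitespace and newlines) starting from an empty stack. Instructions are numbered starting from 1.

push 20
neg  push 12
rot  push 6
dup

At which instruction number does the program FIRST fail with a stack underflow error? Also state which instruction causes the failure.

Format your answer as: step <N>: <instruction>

Step 1 ('push 20'): stack = [20], depth = 1
Step 2 ('neg'): stack = [-20], depth = 1
Step 3 ('push 12'): stack = [-20, 12], depth = 2
Step 4 ('rot'): needs 3 value(s) but depth is 2 — STACK UNDERFLOW

Answer: step 4: rot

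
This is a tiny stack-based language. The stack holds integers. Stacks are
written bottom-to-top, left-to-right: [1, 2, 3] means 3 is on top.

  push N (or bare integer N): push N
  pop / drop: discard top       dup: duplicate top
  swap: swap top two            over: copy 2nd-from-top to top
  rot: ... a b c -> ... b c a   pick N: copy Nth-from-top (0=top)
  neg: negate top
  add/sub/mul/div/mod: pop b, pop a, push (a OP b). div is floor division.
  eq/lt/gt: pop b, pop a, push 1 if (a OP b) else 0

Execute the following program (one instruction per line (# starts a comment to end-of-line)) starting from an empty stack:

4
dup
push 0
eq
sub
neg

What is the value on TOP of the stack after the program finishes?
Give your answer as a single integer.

After 'push 4': [4]
After 'dup': [4, 4]
After 'push 0': [4, 4, 0]
After 'eq': [4, 0]
After 'sub': [4]
After 'neg': [-4]

Answer: -4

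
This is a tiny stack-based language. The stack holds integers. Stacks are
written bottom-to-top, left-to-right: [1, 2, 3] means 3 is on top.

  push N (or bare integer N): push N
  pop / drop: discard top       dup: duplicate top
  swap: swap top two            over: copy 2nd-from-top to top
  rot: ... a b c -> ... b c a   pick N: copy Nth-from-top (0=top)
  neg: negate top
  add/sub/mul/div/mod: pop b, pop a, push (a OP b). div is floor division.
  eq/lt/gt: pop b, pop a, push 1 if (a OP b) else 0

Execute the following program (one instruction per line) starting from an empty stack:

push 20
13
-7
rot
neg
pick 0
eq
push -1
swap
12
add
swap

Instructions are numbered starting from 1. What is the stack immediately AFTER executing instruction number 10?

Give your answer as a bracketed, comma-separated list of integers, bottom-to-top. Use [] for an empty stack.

Step 1 ('push 20'): [20]
Step 2 ('13'): [20, 13]
Step 3 ('-7'): [20, 13, -7]
Step 4 ('rot'): [13, -7, 20]
Step 5 ('neg'): [13, -7, -20]
Step 6 ('pick 0'): [13, -7, -20, -20]
Step 7 ('eq'): [13, -7, 1]
Step 8 ('push -1'): [13, -7, 1, -1]
Step 9 ('swap'): [13, -7, -1, 1]
Step 10 ('12'): [13, -7, -1, 1, 12]

Answer: [13, -7, -1, 1, 12]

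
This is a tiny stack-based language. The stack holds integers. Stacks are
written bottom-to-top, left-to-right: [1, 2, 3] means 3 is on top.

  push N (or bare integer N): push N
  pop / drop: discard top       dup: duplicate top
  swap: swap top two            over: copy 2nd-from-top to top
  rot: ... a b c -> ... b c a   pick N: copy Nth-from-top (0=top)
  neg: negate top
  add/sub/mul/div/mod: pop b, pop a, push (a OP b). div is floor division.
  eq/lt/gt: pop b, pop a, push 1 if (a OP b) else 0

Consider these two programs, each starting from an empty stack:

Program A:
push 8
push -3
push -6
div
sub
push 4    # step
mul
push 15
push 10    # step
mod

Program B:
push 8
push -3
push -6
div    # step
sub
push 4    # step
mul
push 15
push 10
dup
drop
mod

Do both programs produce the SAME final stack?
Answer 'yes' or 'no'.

Program A trace:
  After 'push 8': [8]
  After 'push -3': [8, -3]
  After 'push -6': [8, -3, -6]
  After 'div': [8, 0]
  After 'sub': [8]
  After 'push 4': [8, 4]
  After 'mul': [32]
  After 'push 15': [32, 15]
  After 'push 10': [32, 15, 10]
  After 'mod': [32, 5]
Program A final stack: [32, 5]

Program B trace:
  After 'push 8': [8]
  After 'push -3': [8, -3]
  After 'push -6': [8, -3, -6]
  After 'div': [8, 0]
  After 'sub': [8]
  After 'push 4': [8, 4]
  After 'mul': [32]
  After 'push 15': [32, 15]
  After 'push 10': [32, 15, 10]
  After 'dup': [32, 15, 10, 10]
  After 'drop': [32, 15, 10]
  After 'mod': [32, 5]
Program B final stack: [32, 5]
Same: yes

Answer: yes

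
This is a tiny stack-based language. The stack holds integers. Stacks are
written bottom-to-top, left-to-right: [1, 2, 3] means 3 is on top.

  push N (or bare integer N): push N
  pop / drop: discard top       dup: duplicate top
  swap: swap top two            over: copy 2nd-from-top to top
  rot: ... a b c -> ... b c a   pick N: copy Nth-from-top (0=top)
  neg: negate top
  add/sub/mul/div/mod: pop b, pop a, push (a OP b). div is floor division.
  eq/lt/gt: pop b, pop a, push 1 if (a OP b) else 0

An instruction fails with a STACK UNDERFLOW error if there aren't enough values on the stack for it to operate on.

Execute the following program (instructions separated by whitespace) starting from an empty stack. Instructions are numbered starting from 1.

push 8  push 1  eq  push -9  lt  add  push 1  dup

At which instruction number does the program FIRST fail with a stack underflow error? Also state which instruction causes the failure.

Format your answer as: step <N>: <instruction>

Step 1 ('push 8'): stack = [8], depth = 1
Step 2 ('push 1'): stack = [8, 1], depth = 2
Step 3 ('eq'): stack = [0], depth = 1
Step 4 ('push -9'): stack = [0, -9], depth = 2
Step 5 ('lt'): stack = [0], depth = 1
Step 6 ('add'): needs 2 value(s) but depth is 1 — STACK UNDERFLOW

Answer: step 6: add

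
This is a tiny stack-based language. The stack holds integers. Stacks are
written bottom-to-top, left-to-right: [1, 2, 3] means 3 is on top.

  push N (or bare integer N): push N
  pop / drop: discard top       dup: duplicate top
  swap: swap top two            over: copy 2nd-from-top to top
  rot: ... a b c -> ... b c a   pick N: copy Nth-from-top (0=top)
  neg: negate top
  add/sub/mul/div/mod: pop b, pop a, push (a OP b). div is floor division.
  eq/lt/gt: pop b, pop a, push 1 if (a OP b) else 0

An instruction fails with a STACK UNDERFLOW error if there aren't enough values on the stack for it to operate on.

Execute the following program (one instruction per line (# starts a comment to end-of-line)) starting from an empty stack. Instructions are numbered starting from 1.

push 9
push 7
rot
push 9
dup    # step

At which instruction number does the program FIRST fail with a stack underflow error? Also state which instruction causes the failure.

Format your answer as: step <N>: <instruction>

Answer: step 3: rot

Derivation:
Step 1 ('push 9'): stack = [9], depth = 1
Step 2 ('push 7'): stack = [9, 7], depth = 2
Step 3 ('rot'): needs 3 value(s) but depth is 2 — STACK UNDERFLOW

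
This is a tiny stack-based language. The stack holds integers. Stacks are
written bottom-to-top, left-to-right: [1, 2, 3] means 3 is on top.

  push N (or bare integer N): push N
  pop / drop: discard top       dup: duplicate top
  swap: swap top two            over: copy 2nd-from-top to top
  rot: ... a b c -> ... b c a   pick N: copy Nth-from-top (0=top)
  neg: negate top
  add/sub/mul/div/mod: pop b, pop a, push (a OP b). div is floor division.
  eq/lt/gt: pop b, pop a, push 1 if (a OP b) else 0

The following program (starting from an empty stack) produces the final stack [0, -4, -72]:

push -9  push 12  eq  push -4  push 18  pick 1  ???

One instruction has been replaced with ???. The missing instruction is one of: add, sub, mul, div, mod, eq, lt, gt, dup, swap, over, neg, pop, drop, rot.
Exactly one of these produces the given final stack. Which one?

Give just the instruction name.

Answer: mul

Derivation:
Stack before ???: [0, -4, 18, -4]
Stack after ???:  [0, -4, -72]
The instruction that transforms [0, -4, 18, -4] -> [0, -4, -72] is: mul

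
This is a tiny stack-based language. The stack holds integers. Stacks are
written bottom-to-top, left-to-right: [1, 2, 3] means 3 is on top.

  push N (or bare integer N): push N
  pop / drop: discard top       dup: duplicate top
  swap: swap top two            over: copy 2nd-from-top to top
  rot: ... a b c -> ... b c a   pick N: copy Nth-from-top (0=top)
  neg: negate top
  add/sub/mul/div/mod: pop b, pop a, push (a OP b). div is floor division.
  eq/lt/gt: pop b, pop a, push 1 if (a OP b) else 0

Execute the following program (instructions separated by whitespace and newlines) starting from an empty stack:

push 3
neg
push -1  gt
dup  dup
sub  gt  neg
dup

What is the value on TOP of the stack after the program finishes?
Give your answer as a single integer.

Answer: 0

Derivation:
After 'push 3': [3]
After 'neg': [-3]
After 'push -1': [-3, -1]
After 'gt': [0]
After 'dup': [0, 0]
After 'dup': [0, 0, 0]
After 'sub': [0, 0]
After 'gt': [0]
After 'neg': [0]
After 'dup': [0, 0]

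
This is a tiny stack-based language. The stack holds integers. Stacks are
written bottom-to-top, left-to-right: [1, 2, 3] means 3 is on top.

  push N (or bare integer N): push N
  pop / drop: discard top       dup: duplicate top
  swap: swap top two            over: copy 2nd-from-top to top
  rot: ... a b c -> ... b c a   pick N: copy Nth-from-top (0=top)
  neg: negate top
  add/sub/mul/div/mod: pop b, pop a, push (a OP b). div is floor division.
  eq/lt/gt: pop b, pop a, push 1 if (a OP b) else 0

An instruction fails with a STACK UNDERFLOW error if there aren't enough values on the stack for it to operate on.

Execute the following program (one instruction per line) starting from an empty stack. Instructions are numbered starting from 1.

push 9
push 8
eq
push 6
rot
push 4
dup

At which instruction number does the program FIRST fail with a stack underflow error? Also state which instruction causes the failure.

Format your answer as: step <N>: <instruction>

Step 1 ('push 9'): stack = [9], depth = 1
Step 2 ('push 8'): stack = [9, 8], depth = 2
Step 3 ('eq'): stack = [0], depth = 1
Step 4 ('push 6'): stack = [0, 6], depth = 2
Step 5 ('rot'): needs 3 value(s) but depth is 2 — STACK UNDERFLOW

Answer: step 5: rot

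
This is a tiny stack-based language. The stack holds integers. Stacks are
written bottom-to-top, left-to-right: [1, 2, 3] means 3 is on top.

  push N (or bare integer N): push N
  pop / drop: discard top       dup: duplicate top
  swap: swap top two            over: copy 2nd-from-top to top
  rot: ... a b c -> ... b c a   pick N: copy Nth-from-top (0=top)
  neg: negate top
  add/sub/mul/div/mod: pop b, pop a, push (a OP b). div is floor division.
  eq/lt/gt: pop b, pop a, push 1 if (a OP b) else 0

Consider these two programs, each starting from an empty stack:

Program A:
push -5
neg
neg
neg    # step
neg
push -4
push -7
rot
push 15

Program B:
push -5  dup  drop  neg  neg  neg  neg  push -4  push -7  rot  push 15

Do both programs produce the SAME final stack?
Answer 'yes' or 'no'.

Answer: yes

Derivation:
Program A trace:
  After 'push -5': [-5]
  After 'neg': [5]
  After 'neg': [-5]
  After 'neg': [5]
  After 'neg': [-5]
  After 'push -4': [-5, -4]
  After 'push -7': [-5, -4, -7]
  After 'rot': [-4, -7, -5]
  After 'push 15': [-4, -7, -5, 15]
Program A final stack: [-4, -7, -5, 15]

Program B trace:
  After 'push -5': [-5]
  After 'dup': [-5, -5]
  After 'drop': [-5]
  After 'neg': [5]
  After 'neg': [-5]
  After 'neg': [5]
  After 'neg': [-5]
  After 'push -4': [-5, -4]
  After 'push -7': [-5, -4, -7]
  After 'rot': [-4, -7, -5]
  After 'push 15': [-4, -7, -5, 15]
Program B final stack: [-4, -7, -5, 15]
Same: yes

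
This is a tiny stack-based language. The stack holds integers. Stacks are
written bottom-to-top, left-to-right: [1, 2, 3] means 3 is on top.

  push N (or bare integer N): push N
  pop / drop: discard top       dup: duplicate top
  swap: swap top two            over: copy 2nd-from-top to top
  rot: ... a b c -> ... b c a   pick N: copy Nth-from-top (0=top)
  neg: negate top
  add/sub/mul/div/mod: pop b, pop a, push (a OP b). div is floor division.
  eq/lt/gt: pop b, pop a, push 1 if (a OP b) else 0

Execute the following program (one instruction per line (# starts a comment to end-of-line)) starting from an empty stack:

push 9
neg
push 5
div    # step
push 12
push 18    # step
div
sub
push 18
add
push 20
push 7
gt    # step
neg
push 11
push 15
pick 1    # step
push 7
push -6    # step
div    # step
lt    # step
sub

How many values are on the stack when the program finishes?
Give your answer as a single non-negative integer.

After 'push 9': stack = [9] (depth 1)
After 'neg': stack = [-9] (depth 1)
After 'push 5': stack = [-9, 5] (depth 2)
After 'div': stack = [-2] (depth 1)
After 'push 12': stack = [-2, 12] (depth 2)
After 'push 18': stack = [-2, 12, 18] (depth 3)
After 'div': stack = [-2, 0] (depth 2)
After 'sub': stack = [-2] (depth 1)
After 'push 18': stack = [-2, 18] (depth 2)
After 'add': stack = [16] (depth 1)
  ...
After 'gt': stack = [16, 1] (depth 2)
After 'neg': stack = [16, -1] (depth 2)
After 'push 11': stack = [16, -1, 11] (depth 3)
After 'push 15': stack = [16, -1, 11, 15] (depth 4)
After 'pick 1': stack = [16, -1, 11, 15, 11] (depth 5)
After 'push 7': stack = [16, -1, 11, 15, 11, 7] (depth 6)
After 'push -6': stack = [16, -1, 11, 15, 11, 7, -6] (depth 7)
After 'div': stack = [16, -1, 11, 15, 11, -2] (depth 6)
After 'lt': stack = [16, -1, 11, 15, 0] (depth 5)
After 'sub': stack = [16, -1, 11, 15] (depth 4)

Answer: 4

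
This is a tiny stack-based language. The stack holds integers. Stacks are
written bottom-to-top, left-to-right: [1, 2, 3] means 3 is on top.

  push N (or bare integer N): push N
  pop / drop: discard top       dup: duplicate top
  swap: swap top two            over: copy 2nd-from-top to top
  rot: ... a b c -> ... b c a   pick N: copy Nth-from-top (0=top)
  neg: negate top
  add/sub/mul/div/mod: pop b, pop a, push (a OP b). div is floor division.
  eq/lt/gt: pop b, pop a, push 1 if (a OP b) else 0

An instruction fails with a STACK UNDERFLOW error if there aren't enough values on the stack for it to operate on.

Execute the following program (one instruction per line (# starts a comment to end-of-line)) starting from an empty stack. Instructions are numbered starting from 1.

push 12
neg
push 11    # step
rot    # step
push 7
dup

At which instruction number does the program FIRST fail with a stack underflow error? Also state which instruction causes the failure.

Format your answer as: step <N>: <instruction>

Answer: step 4: rot

Derivation:
Step 1 ('push 12'): stack = [12], depth = 1
Step 2 ('neg'): stack = [-12], depth = 1
Step 3 ('push 11'): stack = [-12, 11], depth = 2
Step 4 ('rot'): needs 3 value(s) but depth is 2 — STACK UNDERFLOW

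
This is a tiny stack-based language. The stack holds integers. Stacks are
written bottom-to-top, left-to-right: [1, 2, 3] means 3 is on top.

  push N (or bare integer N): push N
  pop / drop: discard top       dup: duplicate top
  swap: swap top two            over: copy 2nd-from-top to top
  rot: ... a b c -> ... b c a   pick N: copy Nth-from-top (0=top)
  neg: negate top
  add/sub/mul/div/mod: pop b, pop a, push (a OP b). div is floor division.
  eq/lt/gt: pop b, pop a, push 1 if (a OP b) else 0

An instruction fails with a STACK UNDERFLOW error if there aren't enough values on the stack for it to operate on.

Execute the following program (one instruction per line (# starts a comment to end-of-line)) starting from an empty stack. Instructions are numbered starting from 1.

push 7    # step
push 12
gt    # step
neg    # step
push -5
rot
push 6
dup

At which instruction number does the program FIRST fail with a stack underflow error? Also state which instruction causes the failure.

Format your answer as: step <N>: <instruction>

Answer: step 6: rot

Derivation:
Step 1 ('push 7'): stack = [7], depth = 1
Step 2 ('push 12'): stack = [7, 12], depth = 2
Step 3 ('gt'): stack = [0], depth = 1
Step 4 ('neg'): stack = [0], depth = 1
Step 5 ('push -5'): stack = [0, -5], depth = 2
Step 6 ('rot'): needs 3 value(s) but depth is 2 — STACK UNDERFLOW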